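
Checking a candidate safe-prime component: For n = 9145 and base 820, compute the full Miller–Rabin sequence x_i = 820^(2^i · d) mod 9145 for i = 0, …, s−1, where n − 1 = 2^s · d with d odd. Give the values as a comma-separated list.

n − 1 = 9144 = 2^3 · 1143, so s = 3 and d = 1143.
x_0 = 820^1143 mod 9145 = 8665.
x_1 = 8665^2 mod 9145 = 1775.
x_2 = 1775^2 mod 9145 = 4745.

8665, 1775, 4745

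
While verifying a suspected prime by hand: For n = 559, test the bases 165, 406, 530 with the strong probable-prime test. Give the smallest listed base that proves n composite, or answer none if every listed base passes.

n − 1 = 558 = 2^1 · 279, so s = 1 and d = 279.
Base 165: x_0 = 165^279 mod 559 = 1. x_0 = 1, so 165 is not a witness.
Base 406: x_0 = 406^279 mod 559 = 118. x_0 ∉ {1, 558} and s = 1, so 406 is a Miller–Rabin witness and 559 is composite.
Base 530: x_0 = 530^279 mod 559 = 64. x_0 ∉ {1, 558} and s = 1, so 530 is a Miller–Rabin witness and 559 is composite.
The smallest witness among the given bases is 406.

406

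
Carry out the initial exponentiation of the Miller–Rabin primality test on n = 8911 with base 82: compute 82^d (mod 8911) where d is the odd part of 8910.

n − 1 = 8910 = 2^1 · 4455, so s = 1 and d = 4455.
Repeated squaring mod 8911: 82^1 ≡ 82, 82^2 ≡ 6724, 82^4 ≡ 6673, 82^8 ≡ 662, 82^16 ≡ 1605, 82^32 ≡ 746, 82^64 ≡ 4034, 82^128 ≡ 1670, 82^256 ≡ 8668, 82^512 ≡ 5583, 82^1024 ≡ 8122, 82^2048 ≡ 7662, 82^4096 ≡ 576.
4455 = 4096 + 256 + 64 + 32 + 4 + 2 + 1, so 82^4455 ≡ 576·8668·4034·746·6673·6724·82 ≡ 2547 (mod 8911).

2547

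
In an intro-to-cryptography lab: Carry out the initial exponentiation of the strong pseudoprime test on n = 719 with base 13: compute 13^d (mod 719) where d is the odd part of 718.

1

n − 1 = 718 = 2^1 · 359, so s = 1 and d = 359.
Repeated squaring mod 719: 13^1 ≡ 13, 13^2 ≡ 169, 13^4 ≡ 520, 13^8 ≡ 56, 13^16 ≡ 260, 13^32 ≡ 14, 13^64 ≡ 196, 13^128 ≡ 309, 13^256 ≡ 573.
359 = 256 + 64 + 32 + 4 + 2 + 1, so 13^359 ≡ 573·196·14·520·169·13 ≡ 1 (mod 719).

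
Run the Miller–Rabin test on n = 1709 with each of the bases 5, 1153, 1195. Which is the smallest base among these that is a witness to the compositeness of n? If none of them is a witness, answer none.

n − 1 = 1708 = 2^2 · 427, so s = 2 and d = 427.
Base 5: x_0 = 5^427 mod 1709 = 1708. x_0 = 1708 ≡ −1, so 5 is not a witness.
Base 1153: x_0 = 1153^427 mod 1709 = 1708. x_0 = 1708 ≡ −1, so 1153 is not a witness.
Base 1195: x_0 = 1195^427 mod 1709 = 1708. x_0 = 1708 ≡ −1, so 1195 is not a witness.
No listed base is a witness for 1709.

none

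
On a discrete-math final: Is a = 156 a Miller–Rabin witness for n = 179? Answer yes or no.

no

n − 1 = 178 = 2^1 · 89, so s = 1 and d = 89.
x_0 = 156^89 mod 179 = 1.
x_0 = 1, so 156 is not a witness.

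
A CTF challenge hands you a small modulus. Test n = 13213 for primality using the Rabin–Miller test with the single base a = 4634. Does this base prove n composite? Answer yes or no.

no

n − 1 = 13212 = 2^2 · 3303, so s = 2 and d = 3303.
x_0 = 4634^3303 mod 13213 = 9974.
x_0 is neither 1 nor 13212, so continue squaring.
x_1 = 9974^2 mod 13213 = 13212.
x_1 ≡ −1, so 4634 is not a witness.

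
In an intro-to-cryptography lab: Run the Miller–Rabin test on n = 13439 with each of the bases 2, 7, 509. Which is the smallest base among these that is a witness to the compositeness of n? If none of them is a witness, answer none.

n − 1 = 13438 = 2^1 · 6719, so s = 1 and d = 6719.
Base 2: x_0 = 2^6719 mod 13439 = 4606. x_0 ∉ {1, 13438} and s = 1, so 2 is a Miller–Rabin witness and 13439 is composite.
Base 7: x_0 = 7^6719 mod 13439 = 240. x_0 ∉ {1, 13438} and s = 1, so 7 is a Miller–Rabin witness and 13439 is composite.
Base 509: x_0 = 509^6719 mod 13439 = 5919. x_0 ∉ {1, 13438} and s = 1, so 509 is a Miller–Rabin witness and 13439 is composite.
The smallest witness among the given bases is 2.

2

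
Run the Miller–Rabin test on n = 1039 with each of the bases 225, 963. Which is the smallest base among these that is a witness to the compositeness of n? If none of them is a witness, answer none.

none

n − 1 = 1038 = 2^1 · 519, so s = 1 and d = 519.
Base 225: x_0 = 225^519 mod 1039 = 1. x_0 = 1, so 225 is not a witness.
Base 963: x_0 = 963^519 mod 1039 = 1038. x_0 = 1038 ≡ −1, so 963 is not a witness.
No listed base is a witness for 1039.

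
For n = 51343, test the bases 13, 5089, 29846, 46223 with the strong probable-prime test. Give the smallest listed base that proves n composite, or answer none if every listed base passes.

n − 1 = 51342 = 2^1 · 25671, so s = 1 and d = 25671.
Base 13: x_0 = 13^25671 mod 51343 = 51342. x_0 = 51342 ≡ −1, so 13 is not a witness.
Base 5089: x_0 = 5089^25671 mod 51343 = 51342. x_0 = 51342 ≡ −1, so 5089 is not a witness.
Base 29846: x_0 = 29846^25671 mod 51343 = 51342. x_0 = 51342 ≡ −1, so 29846 is not a witness.
Base 46223: x_0 = 46223^25671 mod 51343 = 1. x_0 = 1, so 46223 is not a witness.
No listed base is a witness for 51343.

none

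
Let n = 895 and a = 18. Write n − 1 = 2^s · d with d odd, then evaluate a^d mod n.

392

n − 1 = 894 = 2^1 · 447, so s = 1 and d = 447.
By repeated squaring, 18^447 ≡ 392 (mod 895).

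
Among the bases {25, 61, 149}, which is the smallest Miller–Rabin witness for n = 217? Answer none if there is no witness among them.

n − 1 = 216 = 2^3 · 27, so s = 3 and d = 27.
Base 25: x_0 = 25^27 mod 217 = 1. x_0 = 1, so 25 is not a witness.
Base 61: x_0 = 61^27 mod 217 = 216. x_0 = 216 ≡ −1, so 61 is not a witness.
Base 149: x_0 = 149^27 mod 217 = 1. x_0 = 1, so 149 is not a witness.
No listed base is a witness for 217.

none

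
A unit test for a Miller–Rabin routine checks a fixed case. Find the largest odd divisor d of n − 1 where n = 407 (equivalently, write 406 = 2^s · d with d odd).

Halving: 406 → 203; 203 is odd.
So 406 = 2^1 · 203.

203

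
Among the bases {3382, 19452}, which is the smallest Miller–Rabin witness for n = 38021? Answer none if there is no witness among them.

3382

n − 1 = 38020 = 2^2 · 9505, so s = 2 and d = 9505.
Base 3382: x_0 = 3382^9505 mod 38021 = 14190. x_0 is neither 1 nor 38020, so continue squaring. x_1 = 14190^2 mod 38021 = 34905. Reached i = s−1 = 1 without hitting −1: 3382 is a Miller–Rabin witness and 38021 is composite.
Base 19452: x_0 = 19452^9505 mod 38021 = 25131. x_0 is neither 1 nor 38020, so continue squaring. x_1 = 25131^2 mod 38021 = 330. Reached i = s−1 = 1 without hitting −1: 19452 is a Miller–Rabin witness and 38021 is composite.
The smallest witness among the given bases is 3382.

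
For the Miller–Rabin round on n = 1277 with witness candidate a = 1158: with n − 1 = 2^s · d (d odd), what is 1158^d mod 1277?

n − 1 = 1276 = 2^2 · 319, so s = 2 and d = 319.
1158^319 mod 1277 = 1164.

1164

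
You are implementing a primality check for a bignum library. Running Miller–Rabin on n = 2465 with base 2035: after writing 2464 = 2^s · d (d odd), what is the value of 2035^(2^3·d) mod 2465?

900

n − 1 = 2464 = 2^5 · 77, so s = 5 and d = 77.
By repeated squaring, 2035^77 ≡ 405 (mod 2465).
x_0 = 405.
x_1 = 405^2 mod 2465 = 1335.
x_2 = 1335^2 mod 2465 = 30.
x_3 = 30^2 mod 2465 = 900.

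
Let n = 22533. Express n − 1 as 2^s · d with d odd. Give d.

5633

Halving: 22532 → 11266 → 5633; 5633 is odd.
So 22532 = 2^2 · 5633.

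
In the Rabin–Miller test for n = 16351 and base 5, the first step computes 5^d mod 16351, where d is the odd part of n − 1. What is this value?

13547

n − 1 = 16350 = 2^1 · 8175, so s = 1 and d = 8175.
5^8175 mod 16351 = 13547.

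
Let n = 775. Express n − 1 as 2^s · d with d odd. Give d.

Halving: 774 → 387; 387 is odd.
So 774 = 2^1 · 387.

387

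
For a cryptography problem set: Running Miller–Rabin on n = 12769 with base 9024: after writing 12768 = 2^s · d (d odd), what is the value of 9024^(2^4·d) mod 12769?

12657

n − 1 = 12768 = 2^5 · 399, so s = 5 and d = 399.
x_0 = 9024^399 mod 12769 = 11977.
x_1 = 11977^2 mod 12769 = 1583.
x_2 = 1583^2 mod 12769 = 3165.
x_3 = 3165^2 mod 12769 = 6329.
x_4 = 6329^2 mod 12769 = 12657.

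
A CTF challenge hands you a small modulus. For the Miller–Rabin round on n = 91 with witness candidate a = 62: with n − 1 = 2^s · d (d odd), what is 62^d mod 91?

90

n − 1 = 90 = 2^1 · 45, so s = 1 and d = 45.
Repeated squaring mod 91: 62^1 ≡ 62, 62^2 ≡ 22, 62^4 ≡ 29, 62^8 ≡ 22, 62^16 ≡ 29, 62^32 ≡ 22.
45 = 32 + 8 + 4 + 1, so 62^45 ≡ 22·22·29·62 ≡ 90 (mod 91).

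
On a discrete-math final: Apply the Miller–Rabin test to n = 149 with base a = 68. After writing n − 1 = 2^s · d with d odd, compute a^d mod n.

n − 1 = 148 = 2^2 · 37, so s = 2 and d = 37.
68^37 mod 149 = 148.

148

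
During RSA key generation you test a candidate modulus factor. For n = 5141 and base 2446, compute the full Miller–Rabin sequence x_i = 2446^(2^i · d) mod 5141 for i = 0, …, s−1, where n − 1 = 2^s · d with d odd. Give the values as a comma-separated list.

2248, 5042

n − 1 = 5140 = 2^2 · 1285, so s = 2 and d = 1285.
x_0 = 2446^1285 mod 5141 = 2248.
x_1 = 2248^2 mod 5141 = 5042.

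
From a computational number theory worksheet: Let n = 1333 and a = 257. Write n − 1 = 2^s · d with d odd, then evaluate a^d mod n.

171

n − 1 = 1332 = 2^2 · 333, so s = 2 and d = 333.
257^333 mod 1333 = 171.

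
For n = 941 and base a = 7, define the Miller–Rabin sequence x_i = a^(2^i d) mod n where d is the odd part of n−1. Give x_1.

940

n − 1 = 940 = 2^2 · 235, so s = 2 and d = 235.
x_0 = 7^235 mod 941 = 844.
x_1 = 844^2 mod 941 = 940.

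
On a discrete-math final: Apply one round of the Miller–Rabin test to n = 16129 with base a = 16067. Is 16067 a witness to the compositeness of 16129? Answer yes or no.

n − 1 = 16128 = 2^8 · 63, so s = 8 and d = 63.
x_0 = 16067^63 mod 16129 = 16128.
x_0 = 16128 ≡ −1, so 16067 is not a witness.

no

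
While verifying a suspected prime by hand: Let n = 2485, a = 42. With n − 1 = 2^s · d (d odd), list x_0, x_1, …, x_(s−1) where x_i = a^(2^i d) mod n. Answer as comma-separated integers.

n − 1 = 2484 = 2^2 · 621, so s = 2 and d = 621.
x_0 = 42^621 mod 2485 = 1057.
x_1 = 1057^2 mod 2485 = 1484.

1057, 1484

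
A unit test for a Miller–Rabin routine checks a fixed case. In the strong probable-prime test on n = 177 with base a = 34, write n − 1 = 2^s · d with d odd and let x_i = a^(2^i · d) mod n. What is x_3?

25

n − 1 = 176 = 2^4 · 11, so s = 4 and d = 11.
Repeated squaring mod 177: 34^1 ≡ 34, 34^2 ≡ 94, 34^4 ≡ 163, 34^8 ≡ 19.
11 = 8 + 2 + 1, so 34^11 ≡ 19·94·34 ≡ 13 (mod 177).
x_0 = 13.
x_1 = 13^2 mod 177 = 169.
x_2 = 169^2 mod 177 = 64.
x_3 = 64^2 mod 177 = 25.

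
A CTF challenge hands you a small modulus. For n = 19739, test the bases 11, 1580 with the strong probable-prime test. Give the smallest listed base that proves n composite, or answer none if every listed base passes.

none

n − 1 = 19738 = 2^1 · 9869, so s = 1 and d = 9869.
Base 11: x_0 = 11^9869 mod 19739 = 19738. x_0 = 19738 ≡ −1, so 11 is not a witness.
Base 1580: x_0 = 1580^9869 mod 19739 = 1. x_0 = 1, so 1580 is not a witness.
No listed base is a witness for 19739.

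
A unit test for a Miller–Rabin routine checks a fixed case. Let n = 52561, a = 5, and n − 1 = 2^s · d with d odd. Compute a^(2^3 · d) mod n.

n − 1 = 52560 = 2^4 · 3285, so s = 4 and d = 3285.
x_0 = 5^3285 mod 52561 = 13445.
x_1 = 13445^2 mod 52561 = 10746.
x_2 = 10746^2 mod 52561 = 52560.
x_3 = 52560^2 mod 52561 = 1.

1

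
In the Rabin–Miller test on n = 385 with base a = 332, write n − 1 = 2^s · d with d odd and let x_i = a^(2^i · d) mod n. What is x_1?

64

n − 1 = 384 = 2^7 · 3, so s = 7 and d = 3.
x_0 = 332^3 mod 385 = 118.
x_1 = 118^2 mod 385 = 64.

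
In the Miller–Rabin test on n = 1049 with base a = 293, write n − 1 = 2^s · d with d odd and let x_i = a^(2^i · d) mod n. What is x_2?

1

n − 1 = 1048 = 2^3 · 131, so s = 3 and d = 131.
x_0 = 293^131 mod 1049 = 426.
x_1 = 426^2 mod 1049 = 1048.
x_2 = 1048^2 mod 1049 = 1.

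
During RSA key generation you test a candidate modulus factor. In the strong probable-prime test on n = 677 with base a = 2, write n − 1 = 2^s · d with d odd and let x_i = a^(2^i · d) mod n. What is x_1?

676

n − 1 = 676 = 2^2 · 169, so s = 2 and d = 169.
x_0 = 2^169 mod 677 = 26.
x_1 = 26^2 mod 677 = 676.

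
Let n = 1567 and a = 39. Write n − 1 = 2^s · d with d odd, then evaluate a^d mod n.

1

n − 1 = 1566 = 2^1 · 783, so s = 1 and d = 783.
Repeated squaring mod 1567: 39^1 ≡ 39, 39^2 ≡ 1521, 39^4 ≡ 549, 39^8 ≡ 537, 39^16 ≡ 41, 39^32 ≡ 114, 39^64 ≡ 460, 39^128 ≡ 55, 39^256 ≡ 1458, 39^512 ≡ 912.
783 = 512 + 256 + 8 + 4 + 2 + 1, so 39^783 ≡ 912·1458·537·549·1521·39 ≡ 1 (mod 1567).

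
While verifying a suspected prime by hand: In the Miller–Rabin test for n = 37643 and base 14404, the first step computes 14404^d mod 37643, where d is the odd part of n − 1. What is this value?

n − 1 = 37642 = 2^1 · 18821, so s = 1 and d = 18821.
14404^18821 mod 37643 = 37642.

37642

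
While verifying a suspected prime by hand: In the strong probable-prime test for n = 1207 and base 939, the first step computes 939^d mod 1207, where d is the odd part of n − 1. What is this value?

506

n − 1 = 1206 = 2^1 · 603, so s = 1 and d = 603.
939^603 mod 1207 = 506.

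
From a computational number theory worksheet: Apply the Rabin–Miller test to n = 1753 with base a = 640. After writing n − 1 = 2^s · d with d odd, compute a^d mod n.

1563

n − 1 = 1752 = 2^3 · 219, so s = 3 and d = 219.
640^219 mod 1753 = 1563.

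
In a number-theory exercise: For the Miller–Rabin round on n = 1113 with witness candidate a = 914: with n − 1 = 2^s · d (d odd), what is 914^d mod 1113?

998

n − 1 = 1112 = 2^3 · 139, so s = 3 and d = 139.
By repeated squaring, 914^139 ≡ 998 (mod 1113).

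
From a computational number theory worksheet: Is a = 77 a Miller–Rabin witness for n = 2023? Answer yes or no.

n − 1 = 2022 = 2^1 · 1011, so s = 1 and d = 1011.
Repeated squaring mod 2023: 77^1 ≡ 77, 77^2 ≡ 1883, 77^4 ≡ 1393, 77^8 ≡ 392, 77^16 ≡ 1939, 77^32 ≡ 987, 77^64 ≡ 1106, 77^128 ≡ 1344, 77^256 ≡ 1820, 77^512 ≡ 749.
1011 = 512 + 256 + 128 + 64 + 32 + 16 + 2 + 1, so 77^1011 ≡ 749·1820·1344·1106·987·1939·1883·77 ≡ 1953 (mod 2023).
x_0 = 77^1011 mod 2023 = 1953.
x_0 ∉ {1, 2022} and s = 1, so 77 is a Miller–Rabin witness and 2023 is composite.

yes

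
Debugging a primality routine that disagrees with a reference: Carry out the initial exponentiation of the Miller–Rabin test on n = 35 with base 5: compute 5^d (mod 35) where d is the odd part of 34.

n − 1 = 34 = 2^1 · 17, so s = 1 and d = 17.
By repeated squaring, 5^17 ≡ 10 (mod 35).

10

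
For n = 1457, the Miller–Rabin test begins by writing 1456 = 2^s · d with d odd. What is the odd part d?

91

Halving: 1456 → 728 → 364 → 182 → 91; 91 is odd.
So 1456 = 2^4 · 91.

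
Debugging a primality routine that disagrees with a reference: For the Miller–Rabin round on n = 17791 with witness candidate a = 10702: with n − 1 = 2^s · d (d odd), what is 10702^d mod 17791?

1

n − 1 = 17790 = 2^1 · 8895, so s = 1 and d = 8895.
Repeated squaring mod 17791: 10702^1 ≡ 10702, 10702^2 ≡ 12137, 10702^4 ≡ 15080, 10702^8 ≡ 1838, 10702^16 ≡ 15745, 10702^32 ≡ 5231, 10702^64 ≡ 803, 10702^128 ≡ 4333, 10702^256 ≡ 5384, 10702^512 ≡ 5917, 10702^1024 ≡ 15992, 10702^2048 ≡ 16230, 10702^4096 ≡ 17145, 10702^8192 ≡ 8123.
8895 = 8192 + 512 + 128 + 32 + 16 + 8 + 4 + 2 + 1, so 10702^8895 ≡ 8123·5917·4333·5231·15745·1838·15080·12137·10702 ≡ 1 (mod 17791).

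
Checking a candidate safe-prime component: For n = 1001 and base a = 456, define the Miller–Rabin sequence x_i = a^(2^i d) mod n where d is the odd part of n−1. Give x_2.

n − 1 = 1000 = 2^3 · 125, so s = 3 and d = 125.
x_0 = 456^125 mod 1001 = 1.
x_1 = 1^2 mod 1001 = 1.
x_2 = 1^2 mod 1001 = 1.

1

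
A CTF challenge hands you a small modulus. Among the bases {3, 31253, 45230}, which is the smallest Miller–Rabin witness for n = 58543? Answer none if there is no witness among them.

n − 1 = 58542 = 2^1 · 29271, so s = 1 and d = 29271.
Base 3: x_0 = 3^29271 mod 58543 = 58542. x_0 = 58542 ≡ −1, so 3 is not a witness.
Base 31253: x_0 = 31253^29271 mod 58543 = 58542. x_0 = 58542 ≡ −1, so 31253 is not a witness.
Base 45230: x_0 = 45230^29271 mod 58543 = 58542. x_0 = 58542 ≡ −1, so 45230 is not a witness.
No listed base is a witness for 58543.

none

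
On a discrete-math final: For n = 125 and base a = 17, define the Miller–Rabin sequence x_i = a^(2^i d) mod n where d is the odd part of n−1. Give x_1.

n − 1 = 124 = 2^2 · 31, so s = 2 and d = 31.
By repeated squaring, 17^31 ≡ 58 (mod 125).
x_0 = 58.
x_1 = 58^2 mod 125 = 114.

114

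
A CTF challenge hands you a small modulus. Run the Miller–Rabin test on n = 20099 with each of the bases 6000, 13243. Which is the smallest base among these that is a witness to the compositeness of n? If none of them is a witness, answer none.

6000

n − 1 = 20098 = 2^1 · 10049, so s = 1 and d = 10049.
Base 6000: x_0 = 6000^10049 mod 20099 = 17101. x_0 ∉ {1, 20098} and s = 1, so 6000 is a Miller–Rabin witness and 20099 is composite.
Base 13243: x_0 = 13243^10049 mod 20099 = 11758. x_0 ∉ {1, 20098} and s = 1, so 13243 is a Miller–Rabin witness and 20099 is composite.
The smallest witness among the given bases is 6000.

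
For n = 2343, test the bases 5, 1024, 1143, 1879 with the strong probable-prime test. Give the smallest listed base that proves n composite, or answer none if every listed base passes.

5

n − 1 = 2342 = 2^1 · 1171, so s = 1 and d = 1171.
Base 5: x_0 = 5^1171 mod 2343 = 5. x_0 ∉ {1, 2342} and s = 1, so 5 is a Miller–Rabin witness and 2343 is composite.
Base 1024: x_0 = 1024^1171 mod 2343 = 1255. x_0 ∉ {1, 2342} and s = 1, so 1024 is a Miller–Rabin witness and 2343 is composite.
Base 1143: x_0 = 1143^1171 mod 2343 = 549. x_0 ∉ {1, 2342} and s = 1, so 1143 is a Miller–Rabin witness and 2343 is composite.
Base 1879: x_0 = 1879^1171 mod 2343 = 1087. x_0 ∉ {1, 2342} and s = 1, so 1879 is a Miller–Rabin witness and 2343 is composite.
The smallest witness among the given bases is 5.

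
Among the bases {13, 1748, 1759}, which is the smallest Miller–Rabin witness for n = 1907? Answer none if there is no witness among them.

none

n − 1 = 1906 = 2^1 · 953, so s = 1 and d = 953.
Base 13: x_0 = 13^953 mod 1907 = 1. x_0 = 1, so 13 is not a witness.
Base 1748: x_0 = 1748^953 mod 1907 = 1906. x_0 = 1906 ≡ −1, so 1748 is not a witness.
Base 1759: x_0 = 1759^953 mod 1907 = 1. x_0 = 1, so 1759 is not a witness.
No listed base is a witness for 1907.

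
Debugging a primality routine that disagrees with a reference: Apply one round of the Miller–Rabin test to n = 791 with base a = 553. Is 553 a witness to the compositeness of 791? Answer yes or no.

n − 1 = 790 = 2^1 · 395, so s = 1 and d = 395.
Repeated squaring mod 791: 553^1 ≡ 553, 553^2 ≡ 483, 553^4 ≡ 735, 553^8 ≡ 763, 553^16 ≡ 784, 553^32 ≡ 49, 553^64 ≡ 28, 553^128 ≡ 784, 553^256 ≡ 49.
395 = 256 + 128 + 8 + 2 + 1, so 553^395 ≡ 49·784·763·483·553 ≡ 259 (mod 791).
x_0 = 553^395 mod 791 = 259.
x_0 ∉ {1, 790} and s = 1, so 553 is a Miller–Rabin witness and 791 is composite.

yes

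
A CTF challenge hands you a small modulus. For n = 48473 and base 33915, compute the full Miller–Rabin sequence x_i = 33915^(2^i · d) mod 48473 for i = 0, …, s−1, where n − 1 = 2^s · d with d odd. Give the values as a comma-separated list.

48472, 1, 1

n − 1 = 48472 = 2^3 · 6059, so s = 3 and d = 6059.
x_0 = 33915^6059 mod 48473 = 48472.
x_1 = 48472^2 mod 48473 = 1.
x_2 = 1^2 mod 48473 = 1.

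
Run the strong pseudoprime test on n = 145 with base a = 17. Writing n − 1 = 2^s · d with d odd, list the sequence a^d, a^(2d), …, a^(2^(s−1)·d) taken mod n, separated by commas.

17, 144, 1, 1

n − 1 = 144 = 2^4 · 9, so s = 4 and d = 9.
x_0 = 17^9 mod 145 = 17.
x_1 = 17^2 mod 145 = 144.
x_2 = 144^2 mod 145 = 1.
x_3 = 1^2 mod 145 = 1.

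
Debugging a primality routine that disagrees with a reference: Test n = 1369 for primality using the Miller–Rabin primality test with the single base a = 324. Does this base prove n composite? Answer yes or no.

n − 1 = 1368 = 2^3 · 171, so s = 3 and d = 171.
x_0 = 324^171 mod 1369 = 1368.
x_0 = 1368 ≡ −1, so 324 is not a witness.

no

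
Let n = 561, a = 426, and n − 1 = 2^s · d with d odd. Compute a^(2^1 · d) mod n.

375

n − 1 = 560 = 2^4 · 35, so s = 4 and d = 35.
Repeated squaring mod 561: 426^1 ≡ 426, 426^2 ≡ 273, 426^4 ≡ 477, 426^8 ≡ 324, 426^16 ≡ 69, 426^32 ≡ 273.
35 = 32 + 2 + 1, so 426^35 ≡ 273·273·426 ≡ 120 (mod 561).
x_0 = 120.
x_1 = 120^2 mod 561 = 375.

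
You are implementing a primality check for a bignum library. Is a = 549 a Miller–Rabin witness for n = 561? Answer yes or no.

yes

n − 1 = 560 = 2^4 · 35, so s = 4 and d = 35.
By repeated squaring, 549^35 ≡ 516 (mod 561).
x_0 = 549^35 mod 561 = 516.
x_0 is neither 1 nor 560, so continue squaring.
x_1 = 516^2 mod 561 = 342.
x_2 = 342^2 mod 561 = 276.
x_3 = 276^2 mod 561 = 441.
Reached i = s−1 = 3 without hitting −1: 549 is a Miller–Rabin witness and 561 is composite.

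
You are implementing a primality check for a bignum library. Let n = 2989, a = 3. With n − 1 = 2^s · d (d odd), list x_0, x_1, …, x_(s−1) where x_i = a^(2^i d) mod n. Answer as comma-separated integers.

601, 2521

n − 1 = 2988 = 2^2 · 747, so s = 2 and d = 747.
x_0 = 3^747 mod 2989 = 601.
x_1 = 601^2 mod 2989 = 2521.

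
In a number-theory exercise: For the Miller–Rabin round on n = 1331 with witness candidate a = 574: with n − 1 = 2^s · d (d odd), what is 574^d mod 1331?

417

n − 1 = 1330 = 2^1 · 665, so s = 1 and d = 665.
574^665 mod 1331 = 417.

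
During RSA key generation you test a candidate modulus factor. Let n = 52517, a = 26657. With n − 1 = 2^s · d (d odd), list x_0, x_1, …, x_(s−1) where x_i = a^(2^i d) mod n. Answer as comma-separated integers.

52516, 1

n − 1 = 52516 = 2^2 · 13129, so s = 2 and d = 13129.
x_0 = 26657^13129 mod 52517 = 52516.
x_1 = 52516^2 mod 52517 = 1.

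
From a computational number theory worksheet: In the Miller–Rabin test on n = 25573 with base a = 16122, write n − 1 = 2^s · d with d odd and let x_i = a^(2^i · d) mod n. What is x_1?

11465

n − 1 = 25572 = 2^2 · 6393, so s = 2 and d = 6393.
Repeated squaring mod 25573: 16122^1 ≡ 16122, 16122^2 ≡ 20485, 16122^4 ≡ 7868, 16122^8 ≡ 18764, 16122^16 ≡ 24205, 16122^32 ≡ 4595, 16122^64 ≡ 16300, 16122^128 ≡ 12103, 16122^256 ≡ 465, 16122^512 ≡ 11641, 16122^1024 ≡ 1554, 16122^2048 ≡ 11054, 16122^4096 ≡ 3122.
6393 = 4096 + 2048 + 128 + 64 + 32 + 16 + 8 + 1, so 16122^6393 ≡ 3122·11054·12103·16300·4595·24205·18764·16122 ≡ 5881 (mod 25573).
x_0 = 5881.
x_1 = 5881^2 mod 25573 = 11465.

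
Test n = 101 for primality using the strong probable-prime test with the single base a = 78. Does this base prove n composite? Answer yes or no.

n − 1 = 100 = 2^2 · 25, so s = 2 and d = 25.
x_0 = 78^25 mod 101 = 1.
x_0 = 1, so 78 is not a witness.

no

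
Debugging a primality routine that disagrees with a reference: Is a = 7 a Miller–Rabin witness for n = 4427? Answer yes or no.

n − 1 = 4426 = 2^1 · 2213, so s = 1 and d = 2213.
x_0 = 7^2213 mod 4427 = 1968.
x_0 ∉ {1, 4426} and s = 1, so 7 is a Miller–Rabin witness and 4427 is composite.

yes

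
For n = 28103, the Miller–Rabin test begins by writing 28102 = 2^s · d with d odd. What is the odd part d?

14051

Halving: 28102 → 14051; 14051 is odd.
So 28102 = 2^1 · 14051.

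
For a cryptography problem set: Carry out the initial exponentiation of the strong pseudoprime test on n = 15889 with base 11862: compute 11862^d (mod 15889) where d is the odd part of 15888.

n − 1 = 15888 = 2^4 · 993, so s = 4 and d = 993.
By repeated squaring, 11862^993 ≡ 7453 (mod 15889).

7453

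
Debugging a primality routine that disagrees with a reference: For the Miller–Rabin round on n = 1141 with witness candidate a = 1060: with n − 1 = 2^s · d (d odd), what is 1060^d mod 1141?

n − 1 = 1140 = 2^2 · 285, so s = 2 and d = 285.
Repeated squaring mod 1141: 1060^1 ≡ 1060, 1060^2 ≡ 856, 1060^4 ≡ 214, 1060^8 ≡ 156, 1060^16 ≡ 375, 1060^32 ≡ 282, 1060^64 ≡ 795, 1060^128 ≡ 1052, 1060^256 ≡ 1075.
285 = 256 + 16 + 8 + 4 + 1, so 1060^285 ≡ 1075·375·156·214·1060 ≡ 412 (mod 1141).

412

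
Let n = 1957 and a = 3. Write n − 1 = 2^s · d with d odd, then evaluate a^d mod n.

n − 1 = 1956 = 2^2 · 489, so s = 2 and d = 489.
Repeated squaring mod 1957: 3^1 ≡ 3, 3^2 ≡ 9, 3^4 ≡ 81, 3^8 ≡ 690, 3^16 ≡ 549, 3^32 ≡ 23, 3^64 ≡ 529, 3^128 ≡ 1947, 3^256 ≡ 100.
489 = 256 + 128 + 64 + 32 + 8 + 1, so 3^489 ≡ 100·1947·529·23·690·3 ≡ 1737 (mod 1957).

1737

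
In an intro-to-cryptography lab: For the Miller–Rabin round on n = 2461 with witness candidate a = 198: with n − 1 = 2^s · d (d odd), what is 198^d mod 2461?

2236

n − 1 = 2460 = 2^2 · 615, so s = 2 and d = 615.
198^615 mod 2461 = 2236.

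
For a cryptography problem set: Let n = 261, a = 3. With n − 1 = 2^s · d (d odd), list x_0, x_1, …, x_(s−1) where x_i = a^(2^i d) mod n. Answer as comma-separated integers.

108, 180

n − 1 = 260 = 2^2 · 65, so s = 2 and d = 65.
x_0 = 3^65 mod 261 = 108.
x_1 = 108^2 mod 261 = 180.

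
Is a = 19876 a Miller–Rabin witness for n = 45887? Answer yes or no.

n − 1 = 45886 = 2^1 · 22943, so s = 1 and d = 22943.
Repeated squaring mod 45887: 19876^1 ≡ 19876, 19876^2 ≡ 14193, 19876^4 ≡ 43206, 19876^8 ≡ 29389, 19876^16 ≡ 28207, 19876^32 ≡ 156, 19876^64 ≡ 24336, 19876^128 ≡ 23274, 19876^256 ≡ 28928, 19876^512 ≡ 33852, 19876^1024 ≡ 21853, 19876^2048 ≡ 7600, 19876^4096 ≡ 34154, 19876^8192 ≡ 2289, 19876^16384 ≡ 8403.
22943 = 16384 + 4096 + 2048 + 256 + 128 + 16 + 8 + 4 + 2 + 1, so 19876^22943 ≡ 8403·34154·7600·28928·23274·28207·29389·43206·14193·19876 ≡ 45886 (mod 45887).
x_0 = 19876^22943 mod 45887 = 45886.
x_0 = 45886 ≡ −1, so 19876 is not a witness.

no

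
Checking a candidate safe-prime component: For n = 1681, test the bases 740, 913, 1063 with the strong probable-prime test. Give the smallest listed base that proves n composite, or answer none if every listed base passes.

740

n − 1 = 1680 = 2^4 · 105, so s = 4 and d = 105.
Base 740: x_0 = 740^105 mod 1681 = 770. x_0 is neither 1 nor 1680, so continue squaring. x_1 = 770^2 mod 1681 = 1188. x_2 = 1188^2 mod 1681 = 985. x_3 = 985^2 mod 1681 = 288. Reached i = s−1 = 3 without hitting −1: 740 is a Miller–Rabin witness and 1681 is composite.
Base 913: x_0 = 913^105 mod 1681 = 776. x_0 is neither 1 nor 1680, so continue squaring. x_1 = 776^2 mod 1681 = 378. x_2 = 378^2 mod 1681 = 1680. x_2 ≡ −1, so 913 is not a witness.
Base 1063: x_0 = 1063^105 mod 1681 = 653. x_0 is neither 1 nor 1680, so continue squaring. x_1 = 653^2 mod 1681 = 1116. x_2 = 1116^2 mod 1681 = 1516. x_3 = 1516^2 mod 1681 = 329. Reached i = s−1 = 3 without hitting −1: 1063 is a Miller–Rabin witness and 1681 is composite.
The smallest witness among the given bases is 740.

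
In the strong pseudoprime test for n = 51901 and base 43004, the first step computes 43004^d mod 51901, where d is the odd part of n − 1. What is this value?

n − 1 = 51900 = 2^2 · 12975, so s = 2 and d = 12975.
43004^12975 mod 51901 = 14532.

14532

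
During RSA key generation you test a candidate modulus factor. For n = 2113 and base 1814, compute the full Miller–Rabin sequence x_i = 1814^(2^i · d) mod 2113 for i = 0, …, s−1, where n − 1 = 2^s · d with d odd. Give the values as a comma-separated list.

1434, 407, 835, 2048, 2112, 1

n − 1 = 2112 = 2^6 · 33, so s = 6 and d = 33.
x_0 = 1814^33 mod 2113 = 1434.
x_1 = 1434^2 mod 2113 = 407.
x_2 = 407^2 mod 2113 = 835.
x_3 = 835^2 mod 2113 = 2048.
x_4 = 2048^2 mod 2113 = 2112.
x_5 = 2112^2 mod 2113 = 1.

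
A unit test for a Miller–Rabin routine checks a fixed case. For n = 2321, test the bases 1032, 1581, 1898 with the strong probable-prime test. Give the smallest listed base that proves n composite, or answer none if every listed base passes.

none

n − 1 = 2320 = 2^4 · 145, so s = 4 and d = 145.
Base 1032: x_0 = 1032^145 mod 2321 = 1. x_0 = 1, so 1032 is not a witness.
Base 1581: x_0 = 1581^145 mod 2321 = 2320. x_0 = 2320 ≡ −1, so 1581 is not a witness.
Base 1898: x_0 = 1898^145 mod 2321 = 2320. x_0 = 2320 ≡ −1, so 1898 is not a witness.
No listed base is a witness for 2321.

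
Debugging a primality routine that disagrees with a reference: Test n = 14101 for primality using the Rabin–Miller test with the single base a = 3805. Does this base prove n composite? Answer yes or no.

yes

n − 1 = 14100 = 2^2 · 3525, so s = 2 and d = 3525.
x_0 = 3805^3525 mod 14101 = 11868.
x_0 is neither 1 nor 14100, so continue squaring.
x_1 = 11868^2 mod 14101 = 8636.
Reached i = s−1 = 1 without hitting −1: 3805 is a Miller–Rabin witness and 14101 is composite.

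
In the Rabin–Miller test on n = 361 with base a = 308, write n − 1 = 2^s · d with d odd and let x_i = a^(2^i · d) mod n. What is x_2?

n − 1 = 360 = 2^3 · 45, so s = 3 and d = 45.
x_0 = 308^45 mod 361 = 96.
x_1 = 96^2 mod 361 = 191.
x_2 = 191^2 mod 361 = 20.

20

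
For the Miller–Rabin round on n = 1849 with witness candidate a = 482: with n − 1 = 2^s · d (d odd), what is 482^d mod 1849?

1377

n − 1 = 1848 = 2^3 · 231, so s = 3 and d = 231.
By repeated squaring, 482^231 ≡ 1377 (mod 1849).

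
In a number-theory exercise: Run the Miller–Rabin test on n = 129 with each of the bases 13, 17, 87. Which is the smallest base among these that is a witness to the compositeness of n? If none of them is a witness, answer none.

13

n − 1 = 128 = 2^7 · 1, so s = 7 and d = 1.
Base 13: x_0 = 13^1 mod 129 = 13. x_0 is neither 1 nor 128, so continue squaring. x_1 = 13^2 mod 129 = 40. x_2 = 40^2 mod 129 = 52. x_3 = 52^2 mod 129 = 124. x_4 = 124^2 mod 129 = 25. x_5 = 25^2 mod 129 = 109. x_6 = 109^2 mod 129 = 13. Reached i = s−1 = 6 without hitting −1: 13 is a Miller–Rabin witness and 129 is composite.
Base 17: x_0 = 17^1 mod 129 = 17. x_0 is neither 1 nor 128, so continue squaring. x_1 = 17^2 mod 129 = 31. x_2 = 31^2 mod 129 = 58. x_3 = 58^2 mod 129 = 10. x_4 = 10^2 mod 129 = 100. x_5 = 100^2 mod 129 = 67. x_6 = 67^2 mod 129 = 103. Reached i = s−1 = 6 without hitting −1: 17 is a Miller–Rabin witness and 129 is composite.
Base 87: x_0 = 87^1 mod 129 = 87. x_0 is neither 1 nor 128, so continue squaring. x_1 = 87^2 mod 129 = 87. x_2 = 87^2 mod 129 = 87. x_3 = 87^2 mod 129 = 87. x_4 = 87^2 mod 129 = 87. x_5 = 87^2 mod 129 = 87. x_6 = 87^2 mod 129 = 87. Reached i = s−1 = 6 without hitting −1: 87 is a Miller–Rabin witness and 129 is composite.
The smallest witness among the given bases is 13.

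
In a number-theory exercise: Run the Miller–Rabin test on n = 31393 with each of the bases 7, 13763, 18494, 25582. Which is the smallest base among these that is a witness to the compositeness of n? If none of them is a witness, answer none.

n − 1 = 31392 = 2^5 · 981, so s = 5 and d = 981.
Base 7: x_0 = 7^981 mod 31393 = 1954. x_0 is neither 1 nor 31392, so continue squaring. x_1 = 1954^2 mod 31393 = 19563. x_2 = 19563^2 mod 31393 = 30299. x_3 = 30299^2 mod 31393 = 3902. x_4 = 3902^2 mod 31393 = 31392. x_4 ≡ −1, so 7 is not a witness.
Base 13763: x_0 = 13763^981 mod 31393 = 29851. x_0 is neither 1 nor 31392, so continue squaring. x_1 = 29851^2 mod 31393 = 23289. x_2 = 23289^2 mod 31393 = 660. x_3 = 660^2 mod 31393 = 27491. x_4 = 27491^2 mod 31393 = 31392. x_4 ≡ −1, so 13763 is not a witness.
Base 18494: x_0 = 18494^981 mod 31393 = 22336. x_0 is neither 1 nor 31392, so continue squaring. x_1 = 22336^2 mod 31393 = 30733. x_2 = 30733^2 mod 31393 = 27491. x_3 = 27491^2 mod 31393 = 31392. x_3 ≡ −1, so 18494 is not a witness.
Base 25582: x_0 = 25582^981 mod 31393 = 10572. x_0 is neither 1 nor 31392, so continue squaring. x_1 = 10572^2 mod 31393 = 8104. x_2 = 8104^2 mod 31393 = 660. x_3 = 660^2 mod 31393 = 27491. x_4 = 27491^2 mod 31393 = 31392. x_4 ≡ −1, so 25582 is not a witness.
No listed base is a witness for 31393.

none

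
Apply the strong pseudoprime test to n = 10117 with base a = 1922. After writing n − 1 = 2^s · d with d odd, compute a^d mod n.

4628

n − 1 = 10116 = 2^2 · 2529, so s = 2 and d = 2529.
By repeated squaring, 1922^2529 ≡ 4628 (mod 10117).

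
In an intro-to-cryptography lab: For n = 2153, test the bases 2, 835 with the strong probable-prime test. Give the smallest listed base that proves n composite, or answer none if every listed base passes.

none

n − 1 = 2152 = 2^3 · 269, so s = 3 and d = 269.
Base 2: x_0 = 2^269 mod 2153 = 1921. x_0 is neither 1 nor 2152, so continue squaring. x_1 = 1921^2 mod 2153 = 2152. x_1 ≡ −1, so 2 is not a witness.
Base 835: x_0 = 835^269 mod 2153 = 232. x_0 is neither 1 nor 2152, so continue squaring. x_1 = 232^2 mod 2153 = 2152. x_1 ≡ −1, so 835 is not a witness.
No listed base is a witness for 2153.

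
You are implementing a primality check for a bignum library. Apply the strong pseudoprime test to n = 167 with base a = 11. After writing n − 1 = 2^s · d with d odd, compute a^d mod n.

1

n − 1 = 166 = 2^1 · 83, so s = 1 and d = 83.
Repeated squaring mod 167: 11^1 ≡ 11, 11^2 ≡ 121, 11^4 ≡ 112, 11^8 ≡ 19, 11^16 ≡ 27, 11^32 ≡ 61, 11^64 ≡ 47.
83 = 64 + 16 + 2 + 1, so 11^83 ≡ 47·27·121·11 ≡ 1 (mod 167).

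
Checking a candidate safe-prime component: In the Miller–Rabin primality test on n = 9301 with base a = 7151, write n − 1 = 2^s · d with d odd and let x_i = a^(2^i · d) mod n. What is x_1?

n − 1 = 9300 = 2^2 · 2325, so s = 2 and d = 2325.
x_0 = 7151^2325 mod 9301 = 8429.
x_1 = 8429^2 mod 9301 = 7003.

7003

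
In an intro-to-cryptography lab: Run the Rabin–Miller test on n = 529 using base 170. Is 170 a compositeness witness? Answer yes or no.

no

n − 1 = 528 = 2^4 · 33, so s = 4 and d = 33.
Repeated squaring mod 529: 170^1 ≡ 170, 170^2 ≡ 334, 170^4 ≡ 466, 170^8 ≡ 266, 170^16 ≡ 399, 170^32 ≡ 501.
33 = 32 + 1, so 170^33 ≡ 501·170 ≡ 1 (mod 529).
x_0 = 170^33 mod 529 = 1.
x_0 = 1, so 170 is not a witness.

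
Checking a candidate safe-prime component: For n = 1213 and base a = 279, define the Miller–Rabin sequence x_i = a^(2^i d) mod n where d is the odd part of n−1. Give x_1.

1

n − 1 = 1212 = 2^2 · 303, so s = 2 and d = 303.
Repeated squaring mod 1213: 279^1 ≡ 279, 279^2 ≡ 209, 279^4 ≡ 13, 279^8 ≡ 169, 279^16 ≡ 662, 279^32 ≡ 351, 279^64 ≡ 688, 279^128 ≡ 274, 279^256 ≡ 1083.
303 = 256 + 32 + 8 + 4 + 2 + 1, so 279^303 ≡ 1083·351·169·13·209·279 ≡ 1 (mod 1213).
x_0 = 1.
x_1 = 1^2 mod 1213 = 1.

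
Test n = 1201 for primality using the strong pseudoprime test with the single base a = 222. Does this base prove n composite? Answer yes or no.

no

n − 1 = 1200 = 2^4 · 75, so s = 4 and d = 75.
x_0 = 222^75 mod 1201 = 358.
x_0 is neither 1 nor 1200, so continue squaring.
x_1 = 358^2 mod 1201 = 858.
x_2 = 858^2 mod 1201 = 1152.
x_3 = 1152^2 mod 1201 = 1200.
x_3 ≡ −1, so 222 is not a witness.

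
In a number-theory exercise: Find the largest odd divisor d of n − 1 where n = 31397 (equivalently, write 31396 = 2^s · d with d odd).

Halving: 31396 → 15698 → 7849; 7849 is odd.
So 31396 = 2^2 · 7849.

7849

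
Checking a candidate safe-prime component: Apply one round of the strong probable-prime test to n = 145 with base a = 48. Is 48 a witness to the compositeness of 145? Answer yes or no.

yes

n − 1 = 144 = 2^4 · 9, so s = 4 and d = 9.
x_0 = 48^9 mod 145 = 98.
x_0 is neither 1 nor 144, so continue squaring.
x_1 = 98^2 mod 145 = 34.
x_2 = 34^2 mod 145 = 141.
x_3 = 141^2 mod 145 = 16.
Reached i = s−1 = 3 without hitting −1: 48 is a Miller–Rabin witness and 145 is composite.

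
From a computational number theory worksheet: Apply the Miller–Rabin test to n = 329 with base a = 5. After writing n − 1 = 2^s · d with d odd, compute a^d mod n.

n − 1 = 328 = 2^3 · 41, so s = 3 and d = 41.
5^41 mod 329 = 45.

45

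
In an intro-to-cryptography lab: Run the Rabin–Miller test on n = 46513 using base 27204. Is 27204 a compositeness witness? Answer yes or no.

n − 1 = 46512 = 2^4 · 2907, so s = 4 and d = 2907.
x_0 = 27204^2907 mod 46513 = 21852.
x_0 is neither 1 nor 46512, so continue squaring.
x_1 = 21852^2 mod 46513 = 7446.
x_2 = 7446^2 mod 46513 = 45933.
x_3 = 45933^2 mod 46513 = 10809.
Reached i = s−1 = 3 without hitting −1: 27204 is a Miller–Rabin witness and 46513 is composite.

yes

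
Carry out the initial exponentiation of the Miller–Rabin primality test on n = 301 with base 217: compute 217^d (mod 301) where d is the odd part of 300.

n − 1 = 300 = 2^2 · 75, so s = 2 and d = 75.
217^75 mod 301 = 161.

161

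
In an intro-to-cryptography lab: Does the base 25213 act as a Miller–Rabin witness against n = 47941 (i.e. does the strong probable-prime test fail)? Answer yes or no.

no

n − 1 = 47940 = 2^2 · 11985, so s = 2 and d = 11985.
Repeated squaring mod 47941: 25213^1 ≡ 25213, 25213^2 ≡ 45650, 25213^4 ≡ 23112, 25213^8 ≡ 5922, 25213^16 ≡ 25213, 25213^32 ≡ 45650, 25213^64 ≡ 23112, 25213^128 ≡ 5922, 25213^256 ≡ 25213, 25213^512 ≡ 45650, 25213^1024 ≡ 23112, 25213^2048 ≡ 5922, 25213^4096 ≡ 25213, 25213^8192 ≡ 45650.
11985 = 8192 + 2048 + 1024 + 512 + 128 + 64 + 16 + 1, so 25213^11985 ≡ 45650·5922·23112·45650·5922·23112·25213·25213 ≡ 1 (mod 47941).
x_0 = 25213^11985 mod 47941 = 1.
x_0 = 1, so 25213 is not a witness.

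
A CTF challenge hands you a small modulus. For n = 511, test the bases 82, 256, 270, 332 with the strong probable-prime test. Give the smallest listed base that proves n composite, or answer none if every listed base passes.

256

n − 1 = 510 = 2^1 · 255, so s = 1 and d = 255.
Base 82: x_0 = 82^255 mod 511 = 510. x_0 = 510 ≡ −1, so 82 is not a witness.
Base 256: x_0 = 256^255 mod 511 = 64. x_0 ∉ {1, 510} and s = 1, so 256 is a Miller–Rabin witness and 511 is composite.
Base 270: x_0 = 270^255 mod 511 = 428. x_0 ∉ {1, 510} and s = 1, so 270 is a Miller–Rabin witness and 511 is composite.
Base 332: x_0 = 332^255 mod 511 = 167. x_0 ∉ {1, 510} and s = 1, so 332 is a Miller–Rabin witness and 511 is composite.
The smallest witness among the given bases is 256.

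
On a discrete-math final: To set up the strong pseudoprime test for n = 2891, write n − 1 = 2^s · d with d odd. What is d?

1445

Halving: 2890 → 1445; 1445 is odd.
So 2890 = 2^1 · 1445.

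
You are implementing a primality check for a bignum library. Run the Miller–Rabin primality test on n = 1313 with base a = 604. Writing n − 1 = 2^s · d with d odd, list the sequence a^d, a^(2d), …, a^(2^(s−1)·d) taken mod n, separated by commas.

938, 134, 887, 282, 744

n − 1 = 1312 = 2^5 · 41, so s = 5 and d = 41.
x_0 = 604^41 mod 1313 = 938.
x_1 = 938^2 mod 1313 = 134.
x_2 = 134^2 mod 1313 = 887.
x_3 = 887^2 mod 1313 = 282.
x_4 = 282^2 mod 1313 = 744.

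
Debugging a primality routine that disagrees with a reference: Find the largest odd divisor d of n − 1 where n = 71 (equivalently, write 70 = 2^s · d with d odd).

Halving: 70 → 35; 35 is odd.
So 70 = 2^1 · 35.

35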